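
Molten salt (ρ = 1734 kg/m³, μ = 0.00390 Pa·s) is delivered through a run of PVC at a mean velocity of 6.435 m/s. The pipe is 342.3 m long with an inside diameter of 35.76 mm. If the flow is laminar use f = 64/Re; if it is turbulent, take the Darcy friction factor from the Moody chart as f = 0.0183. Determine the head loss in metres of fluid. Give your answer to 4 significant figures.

Reynolds number Re = ρVD/μ = 1734 · 6.435 · 0.03576 / 0.0039 = 1.023e+05.
Re > 4000 → turbulent; use the Moody-chart value f = 0.0183.
Darcy-Weisbach: ΔP = f(L/D)(ρV²/2) = 0.0183·(342.3/0.03576)·(1734·6.435²/2) = 0.0183·9572·3.59e+04 = 6.289e+06 Pa.
Head loss h_f = ΔP/(ρg) = 6.289e+06/(1734·9.81) = 369.7 m.

h_f ≈ 369.7 m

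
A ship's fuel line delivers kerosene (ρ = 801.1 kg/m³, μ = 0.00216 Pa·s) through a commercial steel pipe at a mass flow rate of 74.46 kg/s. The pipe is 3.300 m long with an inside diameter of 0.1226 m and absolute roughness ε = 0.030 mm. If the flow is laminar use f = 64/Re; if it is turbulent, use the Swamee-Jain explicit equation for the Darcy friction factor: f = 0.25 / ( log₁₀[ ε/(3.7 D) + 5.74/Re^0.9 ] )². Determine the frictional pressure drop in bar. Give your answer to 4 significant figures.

A = πD²/4 = π(0.1226)²/4 = 0.01181 m²; mean velocity V = ṁ/(ρA) = 74.46/(801.1 · 0.01181) = 7.873 m/s.
Reynolds number Re = ρVD/μ = 801.1 · 7.873 · 0.1226 / 0.00216 = 3.58e+05.
Re > 4000 → turbulent. Relative roughness ε/D = 3e-05/0.1226 = 0.000245. Swamee-Jain: f = 0.25/(log₁₀[0.000245/3.7 + 5.74/3.58e+05^0.9])² = 0.25/(log₁₀[6.61e-05 + 5.76e-05])² = 0.25/(-3.908)² = 0.01637.
Darcy-Weisbach: ΔP = f(L/D)(ρV²/2) = 0.01637·(3.3/0.1226)·(801.1·7.873²/2) = 0.01637·26.92·2.483e+04 = 1.094e+04 Pa.
ΔP = 1.094e+04 Pa = 0.1094 bar.

ΔP ≈ 0.1094 bar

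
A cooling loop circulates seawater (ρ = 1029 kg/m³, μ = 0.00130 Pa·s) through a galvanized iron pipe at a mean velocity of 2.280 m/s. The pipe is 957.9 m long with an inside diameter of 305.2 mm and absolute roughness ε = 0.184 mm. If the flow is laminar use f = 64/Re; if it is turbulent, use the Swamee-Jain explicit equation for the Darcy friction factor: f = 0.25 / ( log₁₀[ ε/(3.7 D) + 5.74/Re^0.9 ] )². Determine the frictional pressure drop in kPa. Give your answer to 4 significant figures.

ΔP ≈ 153.7 kPa

Reynolds number Re = ρVD/μ = 1029 · 2.28 · 0.3052 / 0.0013 = 5.508e+05.
Re > 4000 → turbulent. Relative roughness ε/D = 0.000184/0.3052 = 0.000603. Swamee-Jain: f = 0.25/(log₁₀[0.000603/3.7 + 5.74/5.508e+05^0.9])² = 0.25/(log₁₀[0.000163 + 3.91e-05])² = 0.25/(-3.695)² = 0.01832.
Darcy-Weisbach: ΔP = f(L/D)(ρV²/2) = 0.01832·(957.9/0.3052)·(1029·2.28²/2) = 0.01832·3139·2675 = 1.537e+05 Pa.
ΔP = 1.537e+05 Pa = 153.7 kPa.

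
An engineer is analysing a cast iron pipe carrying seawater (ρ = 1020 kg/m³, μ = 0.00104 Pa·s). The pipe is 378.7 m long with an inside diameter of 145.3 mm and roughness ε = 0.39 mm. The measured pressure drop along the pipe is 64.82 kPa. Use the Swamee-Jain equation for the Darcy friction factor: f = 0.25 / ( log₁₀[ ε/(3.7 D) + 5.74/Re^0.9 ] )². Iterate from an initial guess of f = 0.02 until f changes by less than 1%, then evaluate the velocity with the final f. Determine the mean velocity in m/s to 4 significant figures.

V ≈ 1.362 m/s

Rearranging Darcy-Weisbach: V = √(2·ΔP·D/(f·L·ρ)). With ε/D = 0.00039/0.1453 = 0.00268, iterate starting from f = 0.02:
  f = 0.02 → V = √(2·6.482e+04·0.1453/(0.02·378.7·1020)) = 1.561 m/s; Re = ρVD/μ = 2.225e+05; f → 0.02619
  f = 0.02619 → V = 1.364 m/s; Re = 1.944e+05; f → 0.02629
Converged (Δf/f < 1%). With the final f = 0.02629: V = √(2·6.482e+04·0.1453/(0.02629·378.7·1020)) = 1.362 m/s.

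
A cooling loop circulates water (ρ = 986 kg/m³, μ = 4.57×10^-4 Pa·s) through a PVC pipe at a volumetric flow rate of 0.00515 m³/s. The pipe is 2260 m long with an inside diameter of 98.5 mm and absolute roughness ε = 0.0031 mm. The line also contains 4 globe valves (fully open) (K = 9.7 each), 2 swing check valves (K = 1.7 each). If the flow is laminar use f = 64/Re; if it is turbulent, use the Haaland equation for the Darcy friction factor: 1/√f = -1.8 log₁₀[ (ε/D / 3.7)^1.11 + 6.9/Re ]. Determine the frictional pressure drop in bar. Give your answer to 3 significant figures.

Cross-sectional area A = πD²/4 = π(0.0985)²/4 = 0.00762 m²; mean velocity V = Q/A = 0.00515/0.00762 = 0.6758 m/s.
Reynolds number Re = ρVD/μ = 986 · 0.6758 · 0.0985 / 0.000457 = 1.436e+05.
Re > 4000 → turbulent. Relative roughness ε/D = 3.1e-06/0.0985 = 3.15e-05. Haaland: 1/√f = -1.8 log₁₀[(3.15e-05/3.7)^1.11 + 6.9/1.436e+05] = -1.8 log₁₀[2.36e-06 + 4.8e-05] = 7.736, so f = 0.01671.
Total minor-loss coefficient ΣK = 4·9.7 + 2·1.7 = 42.2.
ΔP = [f·L/D + ΣK]·(ρV²/2) = [0.01671·2260/0.0985 + 42.2]·(986·0.6758²/2) = [383.4 + 42.2]·225.2 = 9.584e+04 Pa.
ΔP = 9.584e+04 Pa = 0.958 bar.

ΔP ≈ 0.958 bar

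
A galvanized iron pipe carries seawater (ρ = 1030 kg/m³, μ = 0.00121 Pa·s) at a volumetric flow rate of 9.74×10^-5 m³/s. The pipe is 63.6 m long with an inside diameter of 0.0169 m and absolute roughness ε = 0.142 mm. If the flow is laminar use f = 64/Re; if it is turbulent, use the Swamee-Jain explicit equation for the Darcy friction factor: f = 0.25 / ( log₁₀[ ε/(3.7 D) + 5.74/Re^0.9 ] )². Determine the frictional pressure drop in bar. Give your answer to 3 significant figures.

ΔP ≈ 0.165 bar

Cross-sectional area A = πD²/4 = π(0.0169)²/4 = 0.0002243 m²; mean velocity V = Q/A = 9.74e-05/0.0002243 = 0.4342 m/s.
Reynolds number Re = ρVD/μ = 1030 · 0.4342 · 0.0169 / 0.00121 = 6246.
Re > 4000 → turbulent. Relative roughness ε/D = 0.000142/0.0169 = 0.0084. Swamee-Jain: f = 0.25/(log₁₀[0.0084/3.7 + 5.74/6246^0.9])² = 0.25/(log₁₀[0.00227 + 0.0022])² = 0.25/(-2.349)² = 0.04529.
Darcy-Weisbach: ΔP = f(L/D)(ρV²/2) = 0.04529·(63.6/0.0169)·(1030·0.4342²/2) = 0.04529·3763·97.1 = 1.655e+04 Pa.
ΔP = 1.655e+04 Pa = 0.165 bar.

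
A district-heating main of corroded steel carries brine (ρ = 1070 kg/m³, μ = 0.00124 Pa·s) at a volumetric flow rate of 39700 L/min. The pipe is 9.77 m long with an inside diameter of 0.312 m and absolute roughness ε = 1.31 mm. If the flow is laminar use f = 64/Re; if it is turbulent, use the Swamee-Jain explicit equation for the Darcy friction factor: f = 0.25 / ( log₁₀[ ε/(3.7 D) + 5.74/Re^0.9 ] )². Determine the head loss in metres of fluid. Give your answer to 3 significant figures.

h_f ≈ 3.46 m

Q = 39700 L/min = 39700/60000 = 0.6617 m³/s.
Cross-sectional area A = πD²/4 = π(0.312)²/4 = 0.07645 m²; mean velocity V = Q/A = 0.6617/0.07645 = 8.654 m/s.
Reynolds number Re = ρVD/μ = 1070 · 8.654 · 0.312 / 0.00124 = 2.33e+06.
Re > 4000 → turbulent. Relative roughness ε/D = 0.00131/0.312 = 0.0042. Swamee-Jain: f = 0.25/(log₁₀[0.0042/3.7 + 5.74/2.33e+06^0.9])² = 0.25/(log₁₀[0.00113 + 1.07e-05])² = 0.25/(-2.941)² = 0.0289.
Darcy-Weisbach: ΔP = f(L/D)(ρV²/2) = 0.0289·(9.77/0.312)·(1070·8.654²/2) = 0.0289·31.31·4.007e+04 = 3.627e+04 Pa.
Head loss h_f = ΔP/(ρg) = 3.627e+04/(1070·9.81) = 3.46 m.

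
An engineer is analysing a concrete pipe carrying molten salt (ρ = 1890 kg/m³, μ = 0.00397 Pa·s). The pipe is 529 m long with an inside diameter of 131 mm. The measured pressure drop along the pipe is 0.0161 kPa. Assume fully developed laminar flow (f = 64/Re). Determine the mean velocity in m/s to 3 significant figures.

For laminar flow, f = 64/Re with Re = ρVD/μ, so Darcy-Weisbach reduces to ΔP = 32μLV/D². Solving for V: V = ΔP·D²/(32μL) = 16.1·(0.131)²/(32·0.00397·529) = 0.004111 m/s.
Check: Re = ρVD/μ = 1890·0.004111·0.131/0.00397 = 256.4 < 2300, so the laminar assumption holds.

V ≈ 0.00411 m/s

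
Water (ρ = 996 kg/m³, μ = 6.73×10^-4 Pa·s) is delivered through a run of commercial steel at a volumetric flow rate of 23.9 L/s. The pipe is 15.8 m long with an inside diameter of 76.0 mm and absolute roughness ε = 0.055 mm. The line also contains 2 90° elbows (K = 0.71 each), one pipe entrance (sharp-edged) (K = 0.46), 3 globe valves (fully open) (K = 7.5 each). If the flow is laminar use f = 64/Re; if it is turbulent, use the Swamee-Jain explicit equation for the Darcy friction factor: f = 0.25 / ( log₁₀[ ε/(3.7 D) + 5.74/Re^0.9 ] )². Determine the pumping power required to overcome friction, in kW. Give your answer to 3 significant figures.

Q = 23.9 L/s = 23.9/1000 = 0.0239 m³/s.
Cross-sectional area A = πD²/4 = π(0.076)²/4 = 0.004536 m²; mean velocity V = Q/A = 0.0239/0.004536 = 5.268 m/s.
Reynolds number Re = ρVD/μ = 996 · 5.268 · 0.076 / 0.000673 = 5.926e+05.
Re > 4000 → turbulent. Relative roughness ε/D = 5.5e-05/0.076 = 0.000724. Swamee-Jain: f = 0.25/(log₁₀[0.000724/3.7 + 5.74/5.926e+05^0.9])² = 0.25/(log₁₀[0.000196 + 3.66e-05])² = 0.25/(-3.634)² = 0.01893.
Total minor-loss coefficient ΣK = 2·0.71 + 1·0.46 + 3·7.5 = 24.4.
ΔP = [f·L/D + ΣK]·(ρV²/2) = [0.01893·15.8/0.076 + 24.4]·(996·5.268²/2) = [3.935 + 24.4]·1.382e+04 = 3.914e+05 Pa.
Pumping power P = QΔP = 0.0239·3.914e+05 = 9354 W = 9.35 kW.

P ≈ 9.35 kW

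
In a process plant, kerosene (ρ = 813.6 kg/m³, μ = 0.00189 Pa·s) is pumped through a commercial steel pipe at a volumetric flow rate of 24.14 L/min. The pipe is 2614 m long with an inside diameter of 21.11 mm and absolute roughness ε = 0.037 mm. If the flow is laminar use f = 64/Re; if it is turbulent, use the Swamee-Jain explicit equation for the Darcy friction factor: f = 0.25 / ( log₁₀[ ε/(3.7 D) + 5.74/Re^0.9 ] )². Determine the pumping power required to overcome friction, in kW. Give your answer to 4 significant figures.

P ≈ 0.8980 kW

Q = 24.14 L/min = 24.14/60000 = 0.0004023 m³/s.
Cross-sectional area A = πD²/4 = π(0.02111)²/4 = 0.00035 m²; mean velocity V = Q/A = 0.0004023/0.00035 = 1.15 m/s.
Reynolds number Re = ρVD/μ = 813.6 · 1.15 · 0.02111 / 0.00189 = 1.045e+04.
Re > 4000 → turbulent. Relative roughness ε/D = 3.7e-05/0.02111 = 0.00175. Swamee-Jain: f = 0.25/(log₁₀[0.00175/3.7 + 5.74/1.045e+04^0.9])² = 0.25/(log₁₀[0.000474 + 0.00139])² = 0.25/(-2.73)² = 0.03353.
Darcy-Weisbach: ΔP = f(L/D)(ρV²/2) = 0.03353·(2614/0.02111)·(813.6·1.15²/2) = 0.03353·1.238e+05·537.6 = 2.232e+06 Pa.
Pumping power P = QΔP = 0.0004023·2.232e+06 = 898.01 W = 0.8980 kW.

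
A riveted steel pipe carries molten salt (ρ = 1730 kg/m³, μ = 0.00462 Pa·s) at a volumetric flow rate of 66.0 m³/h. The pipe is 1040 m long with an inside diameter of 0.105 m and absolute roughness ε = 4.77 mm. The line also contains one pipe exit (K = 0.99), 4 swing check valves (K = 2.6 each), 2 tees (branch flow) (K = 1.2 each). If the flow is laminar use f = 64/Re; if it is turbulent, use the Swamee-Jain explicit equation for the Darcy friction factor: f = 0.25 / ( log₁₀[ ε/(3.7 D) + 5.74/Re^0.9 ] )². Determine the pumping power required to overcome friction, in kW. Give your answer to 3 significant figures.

P ≈ 49.6 kW

Q = 66.0 m³/h = 66.0/3600 = 0.01833 m³/s.
Cross-sectional area A = πD²/4 = π(0.105)²/4 = 0.008659 m²; mean velocity V = Q/A = 0.01833/0.008659 = 2.117 m/s.
Reynolds number Re = ρVD/μ = 1730 · 2.117 · 0.105 / 0.00462 = 8.325e+04.
Re > 4000 → turbulent. Relative roughness ε/D = 0.00477/0.105 = 0.0454. Swamee-Jain: f = 0.25/(log₁₀[0.0454/3.7 + 5.74/8.325e+04^0.9])² = 0.25/(log₁₀[0.0123 + 0.000214])² = 0.25/(-1.903)² = 0.06901.
Total minor-loss coefficient ΣK = 1·0.99 + 4·2.6 + 2·1.2 = 13.8.
ΔP = [f·L/D + ΣK]·(ρV²/2) = [0.06901·1040/0.105 + 13.8]·(1730·2.117²/2) = [683.5 + 13.8]·3878 = 2.704e+06 Pa.
Pumping power P = QΔP = 0.01833·2.704e+06 = 49570 W = 49.6 kW.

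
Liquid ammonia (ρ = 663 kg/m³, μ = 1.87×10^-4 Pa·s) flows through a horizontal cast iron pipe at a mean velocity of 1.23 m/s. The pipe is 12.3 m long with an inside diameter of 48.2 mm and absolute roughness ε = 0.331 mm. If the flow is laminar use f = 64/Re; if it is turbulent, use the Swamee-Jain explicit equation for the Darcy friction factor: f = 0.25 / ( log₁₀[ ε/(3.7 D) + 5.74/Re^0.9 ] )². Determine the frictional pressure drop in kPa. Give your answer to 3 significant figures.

Reynolds number Re = ρVD/μ = 663 · 1.23 · 0.0482 / 0.000187 = 2.102e+05.
Re > 4000 → turbulent. Relative roughness ε/D = 0.000331/0.0482 = 0.00687. Swamee-Jain: f = 0.25/(log₁₀[0.00687/3.7 + 5.74/2.102e+05^0.9])² = 0.25/(log₁₀[0.00186 + 9.3e-05])² = 0.25/(-2.71)² = 0.03404.
Darcy-Weisbach: ΔP = f(L/D)(ρV²/2) = 0.03404·(12.3/0.0482)·(663·1.23²/2) = 0.03404·255.2·501.5 = 4356 Pa.
ΔP = 4356 Pa = 4.36 kPa.

ΔP ≈ 4.36 kPa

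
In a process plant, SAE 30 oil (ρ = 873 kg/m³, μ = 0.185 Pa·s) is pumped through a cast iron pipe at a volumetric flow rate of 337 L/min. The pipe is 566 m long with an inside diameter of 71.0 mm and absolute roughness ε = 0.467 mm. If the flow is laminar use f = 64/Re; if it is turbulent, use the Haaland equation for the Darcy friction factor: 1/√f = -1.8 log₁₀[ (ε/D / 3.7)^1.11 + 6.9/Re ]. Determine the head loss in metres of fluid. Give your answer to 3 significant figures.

Q = 337 L/min = 337/60000 = 0.005617 m³/s.
Cross-sectional area A = πD²/4 = π(0.071)²/4 = 0.003959 m²; mean velocity V = Q/A = 0.005617/0.003959 = 1.419 m/s.
Reynolds number Re = ρVD/μ = 873 · 1.419 · 0.071 / 0.185 = 475.3.
Re < 2300 → laminar flow, so f = 64/Re = 64/475.3 = 0.1347 (the turbulent correlation is not needed).
Darcy-Weisbach: ΔP = f(L/D)(ρV²/2) = 0.1347·(566/0.071)·(873·1.419²/2) = 0.1347·7972·878.5 = 9.43e+05 Pa.
Head loss h_f = ΔP/(ρg) = 9.43e+05/(873·9.81) = 110 m.

h_f ≈ 110 m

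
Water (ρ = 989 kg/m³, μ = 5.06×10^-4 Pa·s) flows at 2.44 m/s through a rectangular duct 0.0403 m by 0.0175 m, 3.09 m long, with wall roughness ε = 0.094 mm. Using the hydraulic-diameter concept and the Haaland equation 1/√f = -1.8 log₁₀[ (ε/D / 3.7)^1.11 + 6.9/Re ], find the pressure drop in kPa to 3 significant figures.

ΔP ≈ 10.8 kPa

Hydraulic diameter D_h = 4A/P = 4·(0.0403·0.0175)/(2·(0.0403+0.0175)) = 0.002821/0.1156 = 0.0244 m.
Re = ρVD_h/μ = 989·2.44·0.0244/0.000506 = 1.164e+05.
ε/D_h = 9.4e-05/0.0244 = 0.00385; Haaland gives 1/√f = -1.8 log₁₀[0.000489+5.93e-05] = 5.87, so f = 0.02903.
ΔP = f(L/D_h)(ρV²/2) = 0.02903·3.09/0.0244·2944 = 1.082e+04 Pa.
ΔP = 10.8 kPa.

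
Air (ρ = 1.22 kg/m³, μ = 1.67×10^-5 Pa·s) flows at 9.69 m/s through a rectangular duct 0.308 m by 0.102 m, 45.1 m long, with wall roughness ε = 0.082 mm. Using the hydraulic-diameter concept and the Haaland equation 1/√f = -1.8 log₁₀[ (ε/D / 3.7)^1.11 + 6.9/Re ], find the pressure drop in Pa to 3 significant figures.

Hydraulic diameter D_h = 4A/P = 4·(0.308·0.102)/(2·(0.308+0.102)) = 0.1257/0.82 = 0.1532 m.
Re = ρVD_h/μ = 1.22·9.69·0.1532/1.67e-05 = 1.085e+05.
ε/D_h = 8.2e-05/0.1532 = 0.000535; Haaland gives 1/√f = -1.8 log₁₀[5.47e-05+6.36e-05] = 7.069, so f = 0.02001.
ΔP = f(L/D_h)(ρV²/2) = 0.02001·45.1/0.1532·57.28 = 337.3 Pa.

ΔP ≈ 337 Pa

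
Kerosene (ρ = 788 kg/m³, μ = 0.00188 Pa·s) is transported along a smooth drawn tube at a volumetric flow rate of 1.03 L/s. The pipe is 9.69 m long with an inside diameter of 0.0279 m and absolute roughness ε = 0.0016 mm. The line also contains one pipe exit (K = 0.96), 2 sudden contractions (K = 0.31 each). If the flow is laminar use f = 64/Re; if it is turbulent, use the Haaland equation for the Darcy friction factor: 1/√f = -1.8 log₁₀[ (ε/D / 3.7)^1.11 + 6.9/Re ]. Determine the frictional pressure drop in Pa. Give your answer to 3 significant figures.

ΔP ≈ 11800 Pa

Q = 1.03 L/s = 1.03/1000 = 0.00103 m³/s.
Cross-sectional area A = πD²/4 = π(0.0279)²/4 = 0.0006114 m²; mean velocity V = Q/A = 0.00103/0.0006114 = 1.685 m/s.
Reynolds number Re = ρVD/μ = 788 · 1.685 · 0.0279 / 0.00188 = 1.97e+04.
Re > 4000 → turbulent. Relative roughness ε/D = 1.6e-06/0.0279 = 5.73e-05. Haaland: 1/√f = -1.8 log₁₀[(5.73e-05/3.7)^1.11 + 6.9/1.97e+04] = -1.8 log₁₀[4.58e-06 + 0.00035] = 6.21, so f = 0.02593.
Total minor-loss coefficient ΣK = 1·0.96 + 2·0.31 = 1.58.
ΔP = [f·L/D + ΣK]·(ρV²/2) = [0.02593·9.69/0.0279 + 1.58]·(788·1.685²/2) = [9.006 + 1.58]·1118 = 1.184e+04 Pa.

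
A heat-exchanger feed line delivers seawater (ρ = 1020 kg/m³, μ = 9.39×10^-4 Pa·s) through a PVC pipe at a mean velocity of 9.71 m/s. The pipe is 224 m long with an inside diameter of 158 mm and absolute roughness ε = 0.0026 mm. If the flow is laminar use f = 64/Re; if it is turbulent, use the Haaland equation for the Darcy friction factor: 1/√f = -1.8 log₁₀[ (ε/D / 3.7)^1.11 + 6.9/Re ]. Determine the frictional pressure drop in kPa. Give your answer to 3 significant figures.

Reynolds number Re = ρVD/μ = 1020 · 9.71 · 0.158 / 0.000939 = 1.667e+06.
Re > 4000 → turbulent. Relative roughness ε/D = 2.6e-06/0.158 = 1.65e-05. Haaland: 1/√f = -1.8 log₁₀[(1.65e-05/3.7)^1.11 + 6.9/1.667e+06] = -1.8 log₁₀[1.15e-06 + 4.14e-06] = 9.498, so f = 0.01108.
Darcy-Weisbach: ΔP = f(L/D)(ρV²/2) = 0.01108·(224/0.158)·(1020·9.71²/2) = 0.01108·1418·4.808e+04 = 7.556e+05 Pa.
ΔP = 7.556e+05 Pa = 756 kPa.

ΔP ≈ 756 kPa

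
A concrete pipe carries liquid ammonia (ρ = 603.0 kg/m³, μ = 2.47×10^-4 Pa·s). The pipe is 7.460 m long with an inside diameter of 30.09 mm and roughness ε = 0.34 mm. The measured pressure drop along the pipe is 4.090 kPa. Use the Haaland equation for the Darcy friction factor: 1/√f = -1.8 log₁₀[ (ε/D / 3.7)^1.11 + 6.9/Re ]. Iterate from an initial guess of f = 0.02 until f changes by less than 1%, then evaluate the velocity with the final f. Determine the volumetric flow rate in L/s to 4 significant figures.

Rearranging Darcy-Weisbach: V = √(2·ΔP·D/(f·L·ρ)). With ε/D = 0.00034/0.03009 = 0.0113, iterate starting from f = 0.02:
  f = 0.02 → V = √(2·4090·0.03009/(0.02·7.46·603)) = 1.654 m/s; Re = ρVD/μ = 1.215e+05; f → 0.04003
  f = 0.04003 → V = 1.169 m/s; Re = 8.589e+04; f → 0.0402
Converged (Δf/f < 1%). With the final f = 0.0402: V = √(2·4090·0.03009/(0.0402·7.46·603)) = 1.167 m/s.
Q = V·A = 1.167·(π/4·0.03009²) = 0.0008296 m³/s = 0.8296 L/s.

Q ≈ 0.8296 L/s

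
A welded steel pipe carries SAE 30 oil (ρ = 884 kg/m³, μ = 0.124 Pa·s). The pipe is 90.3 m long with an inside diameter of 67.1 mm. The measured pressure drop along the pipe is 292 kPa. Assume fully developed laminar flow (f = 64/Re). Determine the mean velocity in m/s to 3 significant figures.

For laminar flow, f = 64/Re with Re = ρVD/μ, so Darcy-Weisbach reduces to ΔP = 32μLV/D². Solving for V: V = ΔP·D²/(32μL) = 2.92e+05·(0.0671)²/(32·0.124·90.3) = 3.669 m/s.
Check: Re = ρVD/μ = 884·3.669·0.0671/0.124 = 1755 < 2300, so the laminar assumption holds.

V ≈ 3.67 m/s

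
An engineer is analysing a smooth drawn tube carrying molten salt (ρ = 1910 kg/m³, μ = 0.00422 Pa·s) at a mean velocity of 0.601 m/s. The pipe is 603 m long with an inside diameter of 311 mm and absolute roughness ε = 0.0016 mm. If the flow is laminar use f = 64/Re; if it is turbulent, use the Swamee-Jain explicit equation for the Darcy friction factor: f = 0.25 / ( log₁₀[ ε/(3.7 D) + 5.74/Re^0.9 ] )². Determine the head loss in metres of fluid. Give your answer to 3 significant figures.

Reynolds number Re = ρVD/μ = 1910 · 0.601 · 0.311 / 0.00422 = 8.46e+04.
Re > 4000 → turbulent. Relative roughness ε/D = 1.6e-06/0.311 = 5.14e-06. Swamee-Jain: f = 0.25/(log₁₀[5.14e-06/3.7 + 5.74/8.46e+04^0.9])² = 0.25/(log₁₀[1.39e-06 + 0.000211])² = 0.25/(-3.673)² = 0.01853.
Darcy-Weisbach: ΔP = f(L/D)(ρV²/2) = 0.01853·(603/0.311)·(1910·0.601²/2) = 0.01853·1939·344.9 = 1.239e+04 Pa.
Head loss h_f = ΔP/(ρg) = 1.239e+04/(1910·9.81) = 0.662 m.

h_f ≈ 0.662 m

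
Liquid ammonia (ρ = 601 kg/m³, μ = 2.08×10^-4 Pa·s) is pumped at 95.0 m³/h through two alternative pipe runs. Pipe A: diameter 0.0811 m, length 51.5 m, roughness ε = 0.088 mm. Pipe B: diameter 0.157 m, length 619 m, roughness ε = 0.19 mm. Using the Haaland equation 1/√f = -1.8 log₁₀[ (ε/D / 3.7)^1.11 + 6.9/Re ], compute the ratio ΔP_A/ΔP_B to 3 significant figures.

ΔP_A/ΔP_B ≈ 2.19

Pipe A: V = Q/A = 0.02639/0.005166 = 5.108 m/s; Re = 1.197e+06; ε/D = 0.00109; Haaland → f = 0.02028; ΔP_A = f(L/D)(ρV²/2) = 1.01e+05 Pa.
Pipe B: V = Q/A = 0.02639/0.01936 = 1.363 m/s; Re = 6.184e+05; ε/D = 0.00121; Haaland → f = 0.02099; ΔP_B = f(L/D)(ρV²/2) = 4.621e+04 Pa.
ΔP_A/ΔP_B = 1.01e+05/4.621e+04 = 2.19.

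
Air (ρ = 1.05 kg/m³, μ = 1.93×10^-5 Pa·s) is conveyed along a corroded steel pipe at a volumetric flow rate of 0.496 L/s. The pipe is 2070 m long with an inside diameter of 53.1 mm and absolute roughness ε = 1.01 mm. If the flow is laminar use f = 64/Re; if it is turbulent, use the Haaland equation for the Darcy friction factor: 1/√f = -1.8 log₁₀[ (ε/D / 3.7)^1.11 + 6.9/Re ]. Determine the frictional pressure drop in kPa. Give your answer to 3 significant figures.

Q = 0.496 L/s = 0.496/1000 = 0.000496 m³/s.
Cross-sectional area A = πD²/4 = π(0.0531)²/4 = 0.002215 m²; mean velocity V = Q/A = 0.000496/0.002215 = 0.224 m/s.
Reynolds number Re = ρVD/μ = 1.05 · 0.224 · 0.0531 / 1.93e-05 = 647.
Re < 2300 → laminar flow, so f = 64/Re = 64/647 = 0.09891 (the turbulent correlation is not needed).
Darcy-Weisbach: ΔP = f(L/D)(ρV²/2) = 0.09891·(2070/0.0531)·(1.05·0.224²/2) = 0.09891·3.898e+04·0.02634 = 101.6 Pa.
ΔP = 101.6 Pa = 0.102 kPa.

ΔP ≈ 0.102 kPa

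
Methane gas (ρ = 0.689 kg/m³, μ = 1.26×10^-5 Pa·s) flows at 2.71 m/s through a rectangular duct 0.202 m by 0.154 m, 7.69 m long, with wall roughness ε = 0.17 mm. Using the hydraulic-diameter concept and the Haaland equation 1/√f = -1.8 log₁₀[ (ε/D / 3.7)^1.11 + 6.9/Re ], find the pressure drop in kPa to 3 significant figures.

Hydraulic diameter D_h = 4A/P = 4·(0.202·0.154)/(2·(0.202+0.154)) = 0.1244/0.712 = 0.1748 m.
Re = ρVD_h/μ = 0.689·2.71·0.1748/1.26e-05 = 2.59e+04.
ε/D_h = 0.00017/0.1748 = 0.000973; Haaland gives 1/√f = -1.8 log₁₀[0.000106+0.000266] = 6.172, so f = 0.02625.
ΔP = f(L/D_h)(ρV²/2) = 0.02625·7.69/0.1748·2.53 = 2.923 Pa.
ΔP = 0.00292 kPa.

ΔP ≈ 0.00292 kPa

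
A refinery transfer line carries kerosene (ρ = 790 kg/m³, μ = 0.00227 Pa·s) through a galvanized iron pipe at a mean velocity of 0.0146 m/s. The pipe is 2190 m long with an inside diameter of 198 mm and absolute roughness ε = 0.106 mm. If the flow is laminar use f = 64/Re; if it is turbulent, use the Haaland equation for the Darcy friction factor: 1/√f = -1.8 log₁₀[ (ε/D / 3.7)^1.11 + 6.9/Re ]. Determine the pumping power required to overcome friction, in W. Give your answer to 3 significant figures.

Reynolds number Re = ρVD/μ = 790 · 0.0146 · 0.198 / 0.00227 = 1006.
Re < 2300 → laminar flow, so f = 64/Re = 64/1006 = 0.06362 (the turbulent correlation is not needed).
Darcy-Weisbach: ΔP = f(L/D)(ρV²/2) = 0.06362·(2190/0.198)·(790·0.0146²/2) = 0.06362·1.106e+04·0.0842 = 59.24 Pa.
Q = V·A = 0.0146·0.03079 = 0.0004495 m³/s.
Pumping power P = QΔP = 0.0004495·59.24 = 0.02663 W = 0.0266 W.

P ≈ 0.0266 W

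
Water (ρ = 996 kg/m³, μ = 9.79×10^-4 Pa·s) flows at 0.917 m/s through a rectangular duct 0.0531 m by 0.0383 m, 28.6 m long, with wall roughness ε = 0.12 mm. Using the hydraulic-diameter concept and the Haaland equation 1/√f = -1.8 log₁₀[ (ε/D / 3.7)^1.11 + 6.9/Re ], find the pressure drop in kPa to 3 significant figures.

Hydraulic diameter D_h = 4A/P = 4·(0.0531·0.0383)/(2·(0.0531+0.0383)) = 0.008135/0.1828 = 0.0445 m.
Re = ρVD_h/μ = 996·0.917·0.0445/0.000979 = 4.152e+04.
ε/D_h = 0.00012/0.0445 = 0.0027; Haaland gives 1/√f = -1.8 log₁₀[0.000329+0.000166] = 5.949, so f = 0.02826.
ΔP = f(L/D_h)(ρV²/2) = 0.02826·28.6/0.0445·418.8 = 7604 Pa.
ΔP = 7.60 kPa.

ΔP ≈ 7.60 kPa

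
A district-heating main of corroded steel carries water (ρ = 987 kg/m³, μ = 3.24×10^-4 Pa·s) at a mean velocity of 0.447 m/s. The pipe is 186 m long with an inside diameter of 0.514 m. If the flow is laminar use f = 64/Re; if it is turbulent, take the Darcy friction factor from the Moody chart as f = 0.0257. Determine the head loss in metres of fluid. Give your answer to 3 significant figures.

h_f ≈ 0.0947 m

Reynolds number Re = ρVD/μ = 987 · 0.447 · 0.514 / 0.000324 = 6.999e+05.
Re > 4000 → turbulent; use the Moody-chart value f = 0.0257.
Darcy-Weisbach: ΔP = f(L/D)(ρV²/2) = 0.0257·(186/0.514)·(987·0.447²/2) = 0.0257·361.9·98.61 = 917 Pa.
Head loss h_f = ΔP/(ρg) = 917/(987·9.81) = 0.0947 m.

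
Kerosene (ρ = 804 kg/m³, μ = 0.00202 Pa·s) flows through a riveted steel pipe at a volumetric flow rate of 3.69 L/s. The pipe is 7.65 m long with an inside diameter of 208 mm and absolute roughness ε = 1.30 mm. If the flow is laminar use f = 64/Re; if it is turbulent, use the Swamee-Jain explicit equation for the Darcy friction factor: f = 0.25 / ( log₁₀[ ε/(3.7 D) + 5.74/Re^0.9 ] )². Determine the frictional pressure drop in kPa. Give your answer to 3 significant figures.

Q = 3.69 L/s = 3.69/1000 = 0.00369 m³/s.
Cross-sectional area A = πD²/4 = π(0.208)²/4 = 0.03398 m²; mean velocity V = Q/A = 0.00369/0.03398 = 0.1086 m/s.
Reynolds number Re = ρVD/μ = 804 · 0.1086 · 0.208 / 0.00202 = 8990.
Re > 4000 → turbulent. Relative roughness ε/D = 0.0013/0.208 = 0.00625. Swamee-Jain: f = 0.25/(log₁₀[0.00625/3.7 + 5.74/8990^0.9])² = 0.25/(log₁₀[0.00169 + 0.00159])² = 0.25/(-2.485)² = 0.0405.
Darcy-Weisbach: ΔP = f(L/D)(ρV²/2) = 0.0405·(7.65/0.208)·(804·0.1086²/2) = 0.0405·36.78·4.741 = 7.061 Pa.
ΔP = 7.061 Pa = 0.00706 kPa.

ΔP ≈ 0.00706 kPa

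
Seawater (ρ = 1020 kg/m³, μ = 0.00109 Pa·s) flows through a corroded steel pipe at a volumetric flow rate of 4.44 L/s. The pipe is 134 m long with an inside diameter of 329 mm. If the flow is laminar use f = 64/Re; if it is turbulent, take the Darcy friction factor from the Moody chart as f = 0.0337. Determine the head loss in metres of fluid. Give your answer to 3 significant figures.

Q = 4.44 L/s = 4.44/1000 = 0.00444 m³/s.
Cross-sectional area A = πD²/4 = π(0.329)²/4 = 0.08501 m²; mean velocity V = Q/A = 0.00444/0.08501 = 0.05223 m/s.
Reynolds number Re = ρVD/μ = 1020 · 0.05223 · 0.329 / 0.00109 = 1.608e+04.
Re > 4000 → turbulent; use the Moody-chart value f = 0.0337.
Darcy-Weisbach: ΔP = f(L/D)(ρV²/2) = 0.0337·(134/0.329)·(1020·0.05223²/2) = 0.0337·407.3·1.391 = 19.09 Pa.
Head loss h_f = ΔP/(ρg) = 19.09/(1020·9.81) = 0.00191 m.

h_f ≈ 0.00191 m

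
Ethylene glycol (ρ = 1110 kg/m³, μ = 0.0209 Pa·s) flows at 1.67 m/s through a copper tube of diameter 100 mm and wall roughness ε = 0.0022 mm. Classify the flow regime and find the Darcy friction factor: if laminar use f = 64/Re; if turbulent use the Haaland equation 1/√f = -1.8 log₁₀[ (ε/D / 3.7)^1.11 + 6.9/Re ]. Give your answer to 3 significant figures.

Re = ρVD/μ = 1110·1.67·0.1/0.0209 = 8869.
Re > 4000 → turbulent. ε/D = 2.2e-06/0.1 = 2.2e-05; Haaland: 1/√f = -1.8 log₁₀[1.58e-06 + 0.000778] = 5.595, so f = 0.03195.

f ≈ 0.0319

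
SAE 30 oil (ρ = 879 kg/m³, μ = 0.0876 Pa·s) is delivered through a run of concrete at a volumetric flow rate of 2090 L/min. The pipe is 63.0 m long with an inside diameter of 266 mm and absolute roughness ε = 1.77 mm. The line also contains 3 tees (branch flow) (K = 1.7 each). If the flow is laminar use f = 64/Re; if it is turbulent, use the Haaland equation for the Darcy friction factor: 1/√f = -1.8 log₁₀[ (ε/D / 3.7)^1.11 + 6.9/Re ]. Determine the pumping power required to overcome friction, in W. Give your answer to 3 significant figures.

Q = 2090 L/min = 2090/60000 = 0.03483 m³/s.
Cross-sectional area A = πD²/4 = π(0.266)²/4 = 0.05557 m²; mean velocity V = Q/A = 0.03483/0.05557 = 0.6268 m/s.
Reynolds number Re = ρVD/μ = 879 · 0.6268 · 0.266 / 0.0876 = 1673.
Re < 2300 → laminar flow, so f = 64/Re = 64/1673 = 0.03825 (the turbulent correlation is not needed).
Total minor-loss coefficient ΣK = 3·1.7 = 5.1.
ΔP = [f·L/D + ΣK]·(ρV²/2) = [0.03825·63/0.266 + 5.1]·(879·0.6268²/2) = [9.06 + 5.1]·172.7 = 2445 Pa.
Pumping power P = QΔP = 0.03483·2445 = 85.17 W = 85.2 W.

P ≈ 85.2 W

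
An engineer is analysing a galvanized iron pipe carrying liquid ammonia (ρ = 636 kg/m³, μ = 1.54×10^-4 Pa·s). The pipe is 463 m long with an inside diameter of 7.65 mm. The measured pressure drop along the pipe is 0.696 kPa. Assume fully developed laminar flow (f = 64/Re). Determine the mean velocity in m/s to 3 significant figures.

V ≈ 0.0179 m/s

For laminar flow, f = 64/Re with Re = ρVD/μ, so Darcy-Weisbach reduces to ΔP = 32μLV/D². Solving for V: V = ΔP·D²/(32μL) = 696·(0.00765)²/(32·0.000154·463) = 0.01785 m/s.
Check: Re = ρVD/μ = 636·0.01785·0.00765/0.000154 = 564 < 2300, so the laminar assumption holds.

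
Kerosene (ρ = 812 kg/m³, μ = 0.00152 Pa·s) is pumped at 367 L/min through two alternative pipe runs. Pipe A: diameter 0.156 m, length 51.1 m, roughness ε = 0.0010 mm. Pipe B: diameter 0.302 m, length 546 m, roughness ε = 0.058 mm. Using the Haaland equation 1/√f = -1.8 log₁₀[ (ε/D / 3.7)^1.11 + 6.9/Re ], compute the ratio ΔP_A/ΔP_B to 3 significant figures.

ΔP_A/ΔP_B ≈ 2.14

Pipe A: V = Q/A = 0.006117/0.01911 = 0.32 m/s; Re = 2.667e+04; ε/D = 6.41e-06; Haaland → f = 0.02399; ΔP_A = f(L/D)(ρV²/2) = 326.8 Pa.
Pipe B: V = Q/A = 0.006117/0.07163 = 0.08539 m/s; Re = 1.378e+04; ε/D = 0.000192; Haaland → f = 0.0286; ΔP_B = f(L/D)(ρV²/2) = 153 Pa.
ΔP_A/ΔP_B = 326.8/153 = 2.14.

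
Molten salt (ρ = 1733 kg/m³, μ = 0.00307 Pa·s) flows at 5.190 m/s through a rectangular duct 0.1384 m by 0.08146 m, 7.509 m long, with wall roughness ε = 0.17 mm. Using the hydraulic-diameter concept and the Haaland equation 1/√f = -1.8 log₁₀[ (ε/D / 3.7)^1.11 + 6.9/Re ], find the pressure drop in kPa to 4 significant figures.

ΔP ≈ 39.20 kPa

Hydraulic diameter D_h = 4A/P = 4·(0.1384·0.08146)/(2·(0.1384+0.08146)) = 0.0451/0.4397 = 0.1026 m.
Re = ρVD_h/μ = 1733·5.19·0.1026/0.00307 = 3.005e+05.
ε/D_h = 0.00017/0.1026 = 0.00166; Haaland gives 1/√f = -1.8 log₁₀[0.000192+2.3e-05] = 6.602, so f = 0.02294.
ΔP = f(L/D_h)(ρV²/2) = 0.02294·7.509/0.1026·2.334e+04 = 3.92e+04 Pa.
ΔP = 39.20 kPa.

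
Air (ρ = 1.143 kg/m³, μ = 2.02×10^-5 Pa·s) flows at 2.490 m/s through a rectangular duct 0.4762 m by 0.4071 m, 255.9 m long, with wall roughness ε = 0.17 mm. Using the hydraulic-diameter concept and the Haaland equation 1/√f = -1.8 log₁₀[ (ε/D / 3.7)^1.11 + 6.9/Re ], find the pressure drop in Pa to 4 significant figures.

Hydraulic diameter D_h = 4A/P = 4·(0.4762·0.4071)/(2·(0.4762+0.4071)) = 0.7754/1.767 = 0.4389 m.
Re = ρVD_h/μ = 1.143·2.49·0.4389/2.02e-05 = 6.185e+04.
ε/D_h = 0.00017/0.4389 = 0.000387; Haaland gives 1/√f = -1.8 log₁₀[3.82e-05+0.000112] = 6.884, so f = 0.0211.
ΔP = f(L/D_h)(ρV²/2) = 0.0211·255.9/0.4389·3.543 = 43.59 Pa.

ΔP ≈ 43.59 Pa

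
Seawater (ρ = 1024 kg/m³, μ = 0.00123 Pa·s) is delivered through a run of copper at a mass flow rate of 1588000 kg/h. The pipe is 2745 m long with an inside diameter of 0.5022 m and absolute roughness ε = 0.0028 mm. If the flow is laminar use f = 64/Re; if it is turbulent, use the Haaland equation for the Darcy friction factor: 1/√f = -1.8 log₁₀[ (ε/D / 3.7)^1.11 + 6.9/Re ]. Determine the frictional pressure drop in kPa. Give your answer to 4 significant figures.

ΔP ≈ 157.0 kPa

ṁ = 1588000 kg/h = 1588000/3600 = 441.1 kg/s.
A = πD²/4 = π(0.5022)²/4 = 0.1981 m²; mean velocity V = ṁ/(ρA) = 441.1/(1024 · 0.1981) = 2.175 m/s.
Reynolds number Re = ρVD/μ = 1024 · 2.175 · 0.5022 / 0.00123 = 9.092e+05.
Re > 4000 → turbulent. Relative roughness ε/D = 2.8e-06/0.5022 = 5.58e-06. Haaland: 1/√f = -1.8 log₁₀[(5.58e-06/3.7)^1.11 + 6.9/9.092e+05] = -1.8 log₁₀[3.45e-07 + 7.59e-06] = 9.181, so f = 0.01186.
Darcy-Weisbach: ΔP = f(L/D)(ρV²/2) = 0.01186·(2745/0.5022)·(1024·2.175²/2) = 0.01186·5466·2421 = 1.57e+05 Pa.
ΔP = 1.57e+05 Pa = 157.0 kPa.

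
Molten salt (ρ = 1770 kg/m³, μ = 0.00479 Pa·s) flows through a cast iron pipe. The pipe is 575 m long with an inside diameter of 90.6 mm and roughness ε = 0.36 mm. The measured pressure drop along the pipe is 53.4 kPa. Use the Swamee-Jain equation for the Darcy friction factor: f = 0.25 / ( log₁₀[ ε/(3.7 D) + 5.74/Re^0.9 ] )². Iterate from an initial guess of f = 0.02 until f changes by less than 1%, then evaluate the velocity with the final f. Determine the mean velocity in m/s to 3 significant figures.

V ≈ 0.529 m/s

Rearranging Darcy-Weisbach: V = √(2·ΔP·D/(f·L·ρ)). With ε/D = 0.00036/0.0906 = 0.00397, iterate starting from f = 0.02:
  f = 0.02 → V = √(2·5.34e+04·0.0906/(0.02·575·1770)) = 0.6895 m/s; Re = ρVD/μ = 2.308e+04; f → 0.03291
  f = 0.03291 → V = 0.5375 m/s; Re = 1.799e+04; f → 0.03389
  f = 0.03389 → V = 0.5296 m/s; Re = 1.773e+04; f → 0.03396
Converged (Δf/f < 1%). With the final f = 0.03396: V = √(2·5.34e+04·0.0906/(0.03396·575·1770)) = 0.5291 m/s.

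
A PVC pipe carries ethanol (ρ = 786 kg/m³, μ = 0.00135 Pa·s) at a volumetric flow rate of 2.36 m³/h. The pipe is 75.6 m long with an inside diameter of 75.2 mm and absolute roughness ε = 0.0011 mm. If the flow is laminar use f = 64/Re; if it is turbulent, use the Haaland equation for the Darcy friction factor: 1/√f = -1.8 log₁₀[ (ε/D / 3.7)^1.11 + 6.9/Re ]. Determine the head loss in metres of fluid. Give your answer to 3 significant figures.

Q = 2.36 m³/h = 2.36/3600 = 0.0006556 m³/s.
Cross-sectional area A = πD²/4 = π(0.0752)²/4 = 0.004441 m²; mean velocity V = Q/A = 0.0006556/0.004441 = 0.1476 m/s.
Reynolds number Re = ρVD/μ = 786 · 0.1476 · 0.0752 / 0.00135 = 6462.
Re > 4000 → turbulent. Relative roughness ε/D = 1.1e-06/0.0752 = 1.46e-05. Haaland: 1/√f = -1.8 log₁₀[(1.46e-05/3.7)^1.11 + 6.9/6462] = -1.8 log₁₀[1.01e-06 + 0.00107] = 5.348, so f = 0.03496.
Darcy-Weisbach: ΔP = f(L/D)(ρV²/2) = 0.03496·(75.6/0.0752)·(786·0.1476²/2) = 0.03496·1005·8.562 = 300.9 Pa.
Head loss h_f = ΔP/(ρg) = 300.9/(786·9.81) = 0.0390 m.

h_f ≈ 0.0390 m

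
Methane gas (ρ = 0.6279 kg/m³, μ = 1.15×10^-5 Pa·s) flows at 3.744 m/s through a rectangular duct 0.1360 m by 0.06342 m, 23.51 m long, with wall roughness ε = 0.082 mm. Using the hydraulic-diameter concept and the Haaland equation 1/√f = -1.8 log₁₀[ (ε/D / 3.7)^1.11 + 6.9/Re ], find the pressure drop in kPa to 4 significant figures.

Hydraulic diameter D_h = 4A/P = 4·(0.136·0.06342)/(2·(0.136+0.06342)) = 0.0345/0.3988 = 0.0865 m.
Re = ρVD_h/μ = 0.6279·3.744·0.0865/1.15e-05 = 1.768e+04.
ε/D_h = 8.2e-05/0.0865 = 0.000948; Haaland gives 1/√f = -1.8 log₁₀[0.000103+0.00039] = 5.952, so f = 0.02822.
ΔP = f(L/D_h)(ρV²/2) = 0.02822·23.51/0.0865·4.401 = 33.76 Pa.
ΔP = 0.03376 kPa.

ΔP ≈ 0.03376 kPa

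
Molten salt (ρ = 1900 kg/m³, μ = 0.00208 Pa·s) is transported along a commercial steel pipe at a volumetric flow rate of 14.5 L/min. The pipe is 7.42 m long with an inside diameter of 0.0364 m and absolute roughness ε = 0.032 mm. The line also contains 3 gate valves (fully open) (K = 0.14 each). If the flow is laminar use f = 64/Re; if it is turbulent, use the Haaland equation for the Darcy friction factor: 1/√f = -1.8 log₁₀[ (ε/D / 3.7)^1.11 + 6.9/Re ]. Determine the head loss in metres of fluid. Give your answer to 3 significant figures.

Q = 14.5 L/min = 14.5/60000 = 0.0002417 m³/s.
Cross-sectional area A = πD²/4 = π(0.0364)²/4 = 0.001041 m²; mean velocity V = Q/A = 0.0002417/0.001041 = 0.2322 m/s.
Reynolds number Re = ρVD/μ = 1900 · 0.2322 · 0.0364 / 0.00208 = 7722.
Re > 4000 → turbulent. Relative roughness ε/D = 3.2e-05/0.0364 = 0.000879. Haaland: 1/√f = -1.8 log₁₀[(0.000879/3.7)^1.11 + 6.9/7722] = -1.8 log₁₀[9.49e-05 + 0.000894] = 5.409, so f = 0.03418.
Total minor-loss coefficient ΣK = 3·0.14 = 0.42.
ΔP = [f·L/D + ΣK]·(ρV²/2) = [0.03418·7.42/0.0364 + 0.42]·(1900·0.2322²/2) = [6.967 + 0.42]·51.24 = 378.5 Pa.
Head loss h_f = ΔP/(ρg) = 378.5/(1900·9.81) = 0.0203 m.

h_f ≈ 0.0203 m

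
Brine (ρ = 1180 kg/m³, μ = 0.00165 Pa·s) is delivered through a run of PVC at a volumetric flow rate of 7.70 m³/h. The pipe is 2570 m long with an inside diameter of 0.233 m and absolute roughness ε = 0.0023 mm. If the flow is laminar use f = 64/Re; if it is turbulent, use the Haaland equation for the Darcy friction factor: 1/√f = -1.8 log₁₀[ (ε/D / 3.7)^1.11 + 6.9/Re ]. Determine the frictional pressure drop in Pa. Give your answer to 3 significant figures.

Q = 7.70 m³/h = 7.70/3600 = 0.002139 m³/s.
Cross-sectional area A = πD²/4 = π(0.233)²/4 = 0.04264 m²; mean velocity V = Q/A = 0.002139/0.04264 = 0.05016 m/s.
Reynolds number Re = ρVD/μ = 1180 · 0.05016 · 0.233 / 0.00165 = 8359.
Re > 4000 → turbulent. Relative roughness ε/D = 2.3e-06/0.233 = 9.87e-06. Haaland: 1/√f = -1.8 log₁₀[(9.87e-06/3.7)^1.11 + 6.9/8359] = -1.8 log₁₀[6.5e-07 + 0.000825] = 5.549, so f = 0.03247.
Darcy-Weisbach: ΔP = f(L/D)(ρV²/2) = 0.03247·(2570/0.233)·(1180·0.05016²/2) = 0.03247·1.103e+04·1.485 = 531.8 Pa.

ΔP ≈ 532 Pa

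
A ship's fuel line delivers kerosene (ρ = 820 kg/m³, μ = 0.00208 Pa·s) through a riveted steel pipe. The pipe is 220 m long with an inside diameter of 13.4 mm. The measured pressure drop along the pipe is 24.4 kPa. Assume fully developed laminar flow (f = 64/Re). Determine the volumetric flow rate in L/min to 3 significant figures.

For laminar flow, f = 64/Re with Re = ρVD/μ, so Darcy-Weisbach reduces to ΔP = 32μLV/D². Solving for V: V = ΔP·D²/(32μL) = 2.44e+04·(0.0134)²/(32·0.00208·220) = 0.2992 m/s.
Check: Re = ρVD/μ = 820·0.2992·0.0134/0.00208 = 1581 < 2300, so the laminar assumption holds.
Q = V·A = 0.2992·(π/4·0.0134²) = 4.22e-05 m³/s = 2.53 L/min.

Q ≈ 2.53 L/min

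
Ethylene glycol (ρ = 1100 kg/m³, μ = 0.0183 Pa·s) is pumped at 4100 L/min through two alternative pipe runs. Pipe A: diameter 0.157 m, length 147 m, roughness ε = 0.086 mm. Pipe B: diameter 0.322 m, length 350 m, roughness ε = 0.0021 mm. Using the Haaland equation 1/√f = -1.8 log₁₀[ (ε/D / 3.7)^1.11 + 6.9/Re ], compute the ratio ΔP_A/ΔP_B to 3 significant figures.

ΔP_A/ΔP_B ≈ 13.5

Pipe A: V = Q/A = 0.06833/0.01936 = 3.53 m/s; Re = 3.331e+04; ε/D = 0.000548; Haaland → f = 0.02409; ΔP_A = f(L/D)(ρV²/2) = 1.545e+05 Pa.
Pipe B: V = Q/A = 0.06833/0.08143 = 0.8391 m/s; Re = 1.624e+04; ε/D = 6.52e-06; Haaland → f = 0.02715; ΔP_B = f(L/D)(ρV²/2) = 1.143e+04 Pa.
ΔP_A/ΔP_B = 1.545e+05/1.143e+04 = 13.5.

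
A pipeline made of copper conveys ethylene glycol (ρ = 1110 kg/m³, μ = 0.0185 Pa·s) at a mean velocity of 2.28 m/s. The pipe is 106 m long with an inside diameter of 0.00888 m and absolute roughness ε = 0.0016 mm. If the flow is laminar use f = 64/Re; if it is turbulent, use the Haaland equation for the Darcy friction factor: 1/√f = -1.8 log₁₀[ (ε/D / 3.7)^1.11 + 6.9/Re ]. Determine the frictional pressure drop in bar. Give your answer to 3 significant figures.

ΔP ≈ 18.1 bar

Reynolds number Re = ρVD/μ = 1110 · 2.28 · 0.00888 / 0.0185 = 1215.
Re < 2300 → laminar flow, so f = 64/Re = 64/1215 = 0.05268 (the turbulent correlation is not needed).
Darcy-Weisbach: ΔP = f(L/D)(ρV²/2) = 0.05268·(106/0.00888)·(1110·2.28²/2) = 0.05268·1.194e+04·2885 = 1.814e+06 Pa.
ΔP = 1.814e+06 Pa = 18.1 bar.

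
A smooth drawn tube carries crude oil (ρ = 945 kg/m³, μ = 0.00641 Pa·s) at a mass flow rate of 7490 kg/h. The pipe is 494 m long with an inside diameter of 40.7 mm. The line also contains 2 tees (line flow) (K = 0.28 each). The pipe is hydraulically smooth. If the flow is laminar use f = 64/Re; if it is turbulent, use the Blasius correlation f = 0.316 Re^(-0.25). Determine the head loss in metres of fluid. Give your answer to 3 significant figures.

h_f ≈ 55.9 m

ṁ = 7490 kg/h = 7490/3600 = 2.081 kg/s.
A = πD²/4 = π(0.0407)²/4 = 0.001301 m²; mean velocity V = ṁ/(ρA) = 2.081/(945 · 0.001301) = 1.692 m/s.
Reynolds number Re = ρVD/μ = 945 · 1.692 · 0.0407 / 0.00641 = 1.015e+04.
Re > 4000 → turbulent. Smooth-pipe (Blasius): f = 0.316 Re^(-0.25) = 0.316/(1.015e+04)^0.25 = 0.03148.
Total minor-loss coefficient ΣK = 2·0.28 = 0.56.
ΔP = [f·L/D + ΣK]·(ρV²/2) = [0.03148·494/0.0407 + 0.56]·(945·1.692²/2) = [382.1 + 0.56]·1353 = 5.178e+05 Pa.
Head loss h_f = ΔP/(ρg) = 5.178e+05/(945·9.81) = 55.9 m.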